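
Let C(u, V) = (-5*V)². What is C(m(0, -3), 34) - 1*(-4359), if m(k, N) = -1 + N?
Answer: 33259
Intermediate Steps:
C(u, V) = 25*V²
C(m(0, -3), 34) - 1*(-4359) = 25*34² - 1*(-4359) = 25*1156 + 4359 = 28900 + 4359 = 33259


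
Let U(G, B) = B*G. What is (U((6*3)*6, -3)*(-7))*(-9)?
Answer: -20412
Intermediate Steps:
(U((6*3)*6, -3)*(-7))*(-9) = (-3*6*3*6*(-7))*(-9) = (-54*6*(-7))*(-9) = (-3*108*(-7))*(-9) = -324*(-7)*(-9) = 2268*(-9) = -20412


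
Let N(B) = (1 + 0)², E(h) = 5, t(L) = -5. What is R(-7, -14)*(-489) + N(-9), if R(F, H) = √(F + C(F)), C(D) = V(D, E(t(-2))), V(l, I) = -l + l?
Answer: 1 - 489*I*√7 ≈ 1.0 - 1293.8*I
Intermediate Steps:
V(l, I) = 0
C(D) = 0
R(F, H) = √F (R(F, H) = √(F + 0) = √F)
N(B) = 1 (N(B) = 1² = 1)
R(-7, -14)*(-489) + N(-9) = √(-7)*(-489) + 1 = (I*√7)*(-489) + 1 = -489*I*√7 + 1 = 1 - 489*I*√7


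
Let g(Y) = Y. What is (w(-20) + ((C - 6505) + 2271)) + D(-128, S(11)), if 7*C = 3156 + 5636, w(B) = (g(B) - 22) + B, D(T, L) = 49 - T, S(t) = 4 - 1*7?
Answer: -2863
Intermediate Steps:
S(t) = -3 (S(t) = 4 - 7 = -3)
w(B) = -22 + 2*B (w(B) = (B - 22) + B = (-22 + B) + B = -22 + 2*B)
C = 1256 (C = (3156 + 5636)/7 = (⅐)*8792 = 1256)
(w(-20) + ((C - 6505) + 2271)) + D(-128, S(11)) = ((-22 + 2*(-20)) + ((1256 - 6505) + 2271)) + (49 - 1*(-128)) = ((-22 - 40) + (-5249 + 2271)) + (49 + 128) = (-62 - 2978) + 177 = -3040 + 177 = -2863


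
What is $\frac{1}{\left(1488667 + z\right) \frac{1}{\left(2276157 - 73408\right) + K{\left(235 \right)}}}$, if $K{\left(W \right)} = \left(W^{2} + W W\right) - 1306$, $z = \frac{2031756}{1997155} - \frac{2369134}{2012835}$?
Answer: $\frac{1858735840407553305}{1196871313038057193} \approx 1.553$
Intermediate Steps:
$z = - \frac{128387645102}{803988696885}$ ($z = 2031756 \cdot \frac{1}{1997155} - \frac{2369134}{2012835} = \frac{2031756}{1997155} - \frac{2369134}{2012835} = - \frac{128387645102}{803988696885} \approx -0.15969$)
$K{\left(W \right)} = -1306 + 2 W^{2}$ ($K{\left(W \right)} = \left(W^{2} + W^{2}\right) - 1306 = 2 W^{2} - 1306 = -1306 + 2 W^{2}$)
$\frac{1}{\left(1488667 + z\right) \frac{1}{\left(2276157 - 73408\right) + K{\left(235 \right)}}} = \frac{1}{\left(1488667 - \frac{128387645102}{803988696885}\right) \frac{1}{\left(2276157 - 73408\right) - \left(1306 - 2 \cdot 235^{2}\right)}} = \frac{1}{\frac{1196871313038057193}{803988696885} \frac{1}{2202749 + \left(-1306 + 2 \cdot 55225\right)}} = \frac{1}{\frac{1196871313038057193}{803988696885} \frac{1}{2202749 + \left(-1306 + 110450\right)}} = \frac{1}{\frac{1196871313038057193}{803988696885} \frac{1}{2202749 + 109144}} = \frac{1}{\frac{1196871313038057193}{803988696885} \cdot \frac{1}{2311893}} = \frac{1}{\frac{1196871313038057193}{1858735840407553305}} = \frac{1858735840407553305}{1196871313038057193}$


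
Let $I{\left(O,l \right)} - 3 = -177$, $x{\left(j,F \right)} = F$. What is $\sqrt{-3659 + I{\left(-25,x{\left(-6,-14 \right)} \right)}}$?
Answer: $i \sqrt{3833} \approx 61.911 i$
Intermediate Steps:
$I{\left(O,l \right)} = -174$ ($I{\left(O,l \right)} = 3 - 177 = -174$)
$\sqrt{-3659 + I{\left(-25,x{\left(-6,-14 \right)} \right)}} = \sqrt{-3659 - 174} = \sqrt{-3833} = i \sqrt{3833}$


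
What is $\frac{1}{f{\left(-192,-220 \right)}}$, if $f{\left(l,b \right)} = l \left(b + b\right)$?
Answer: $\frac{1}{84480} \approx 1.1837 \cdot 10^{-5}$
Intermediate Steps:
$f{\left(l,b \right)} = 2 b l$ ($f{\left(l,b \right)} = l 2 b = 2 b l$)
$\frac{1}{f{\left(-192,-220 \right)}} = \frac{1}{2 \left(-220\right) \left(-192\right)} = \frac{1}{84480}$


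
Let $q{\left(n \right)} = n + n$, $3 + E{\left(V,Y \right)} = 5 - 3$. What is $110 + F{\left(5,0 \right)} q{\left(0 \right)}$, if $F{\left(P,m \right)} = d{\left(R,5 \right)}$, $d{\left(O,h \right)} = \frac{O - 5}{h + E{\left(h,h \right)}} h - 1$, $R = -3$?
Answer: $110$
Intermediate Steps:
$E{\left(V,Y \right)} = -1$ ($E{\left(V,Y \right)} = -3 + \left(5 - 3\right) = -3 + 2 = -1$)
$q{\left(n \right)} = 2 n$
$d{\left(O,h \right)} = -1 + \frac{h \left(-5 + O\right)}{-1 + h}$ ($d{\left(O,h \right)} = \frac{O - 5}{h - 1} h - 1 = \frac{-5 + O}{-1 + h} h - 1 = \frac{h \left(-5 + O\right)}{-1 + h} - 1 = -1 + \frac{h \left(-5 + O\right)}{-1 + h}$)
$F{\left(P,m \right)} = -11$ ($F{\left(P,m \right)} = \frac{1 - 30 - 15}{-1 + 5} = \frac{1 - 30 - 15}{4} = \frac{1}{4} \left(-44\right) = -11$)
$110 + F{\left(5,0 \right)} q{\left(0 \right)} = 110 - 11 \cdot 2 \cdot 0 = 110 - 0 = 110 + 0 = 110$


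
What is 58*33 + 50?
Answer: 1964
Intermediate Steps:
58*33 + 50 = 1914 + 50 = 1964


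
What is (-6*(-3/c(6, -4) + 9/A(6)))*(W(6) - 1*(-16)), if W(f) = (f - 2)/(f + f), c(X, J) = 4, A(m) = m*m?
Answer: 49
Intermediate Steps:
A(m) = m**2
W(f) = (-2 + f)/(2*f) (W(f) = (-2 + f)/((2*f)) = (-2 + f)*(1/(2*f)) = (-2 + f)/(2*f))
(-6*(-3/c(6, -4) + 9/A(6)))*(W(6) - 1*(-16)) = (-6*(-3/4 + 9/(6**2)))*((1/2)*(-2 + 6)/6 - 1*(-16)) = (-6*(-3*1/4 + 9/36))*((1/2)*(1/6)*4 + 16) = (-6*(-3/4 + 9*(1/36)))*(1/3 + 16) = -6*(-3/4 + 1/4)*(49/3) = -6*(-1/2)*(49/3) = 3*(49/3) = 49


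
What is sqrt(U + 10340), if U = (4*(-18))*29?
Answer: 2*sqrt(2063) ≈ 90.841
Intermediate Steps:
U = -2088 (U = -72*29 = -2088)
sqrt(U + 10340) = sqrt(-2088 + 10340) = sqrt(8252) = 2*sqrt(2063)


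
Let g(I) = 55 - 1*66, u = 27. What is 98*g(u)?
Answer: -1078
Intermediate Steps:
g(I) = -11 (g(I) = 55 - 66 = -11)
98*g(u) = 98*(-11) = -1078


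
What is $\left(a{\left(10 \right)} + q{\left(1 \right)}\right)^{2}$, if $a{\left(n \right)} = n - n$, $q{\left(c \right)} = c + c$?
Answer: $4$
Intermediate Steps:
$q{\left(c \right)} = 2 c$
$a{\left(n \right)} = 0$
$\left(a{\left(10 \right)} + q{\left(1 \right)}\right)^{2} = \left(0 + 2 \cdot 1\right)^{2} = \left(0 + 2\right)^{2} = 2^{2} = 4$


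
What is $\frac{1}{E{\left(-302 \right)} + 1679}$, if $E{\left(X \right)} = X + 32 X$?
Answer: $- \frac{1}{8287} \approx -0.00012067$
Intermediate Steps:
$E{\left(X \right)} = 33 X$
$\frac{1}{E{\left(-302 \right)} + 1679} = \frac{1}{33 \left(-302\right) + 1679} = \frac{1}{-9966 + 1679} = \frac{1}{-8287} = - \frac{1}{8287}$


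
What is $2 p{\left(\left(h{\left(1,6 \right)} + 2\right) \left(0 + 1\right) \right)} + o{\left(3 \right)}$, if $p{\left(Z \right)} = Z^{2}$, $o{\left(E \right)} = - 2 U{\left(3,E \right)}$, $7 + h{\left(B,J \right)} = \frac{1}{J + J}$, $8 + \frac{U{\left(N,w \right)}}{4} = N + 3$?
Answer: $\frac{4633}{72} \approx 64.347$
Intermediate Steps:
$U{\left(N,w \right)} = -20 + 4 N$ ($U{\left(N,w \right)} = -32 + 4 \left(N + 3\right) = -32 + 4 \left(3 + N\right) = -32 + \left(12 + 4 N\right) = -20 + 4 N$)
$h{\left(B,J \right)} = -7 + \frac{1}{2 J}$ ($h{\left(B,J \right)} = -7 + \frac{1}{J + J} = -7 + \frac{1}{2 J}$)
$o{\left(E \right)} = 16$ ($o{\left(E \right)} = - 2 \left(-20 + 4 \cdot 3\right) = - 2 \left(-20 + 12\right) = \left(-2\right) \left(-8\right) = 16$)
$2 p{\left(\left(h{\left(1,6 \right)} + 2\right) \left(0 + 1\right) \right)} + o{\left(3 \right)} = 2 \left(\left(\left(-7 + \frac{1}{2 \cdot 6}\right) + 2\right) \left(0 + 1\right)\right)^{2} + 16 = 2 \left(\left(\left(-7 + \frac{1}{2} \cdot \frac{1}{6}\right) + 2\right) 1\right)^{2} + 16 = 2 \left(\left(\left(-7 + \frac{1}{12}\right) + 2\right) 1\right)^{2} + 16 = 2 \left(\left(- \frac{83}{12} + 2\right) 1\right)^{2} + 16 = 2 \left(\left(- \frac{59}{12}\right) 1\right)^{2} + 16 = 2 \left(- \frac{59}{12}\right)^{2} + 16 = 2 \cdot \frac{3481}{144} + 16 = \frac{3481}{72} + 16 = \frac{4633}{72}$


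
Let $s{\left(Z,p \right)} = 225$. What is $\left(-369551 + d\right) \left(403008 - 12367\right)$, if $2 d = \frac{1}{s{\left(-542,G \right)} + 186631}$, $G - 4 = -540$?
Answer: $- \frac{53949726608652351}{373712} \approx -1.4436 \cdot 10^{11}$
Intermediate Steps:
$G = -536$ ($G = 4 - 540 = -536$)
$d = \frac{1}{373712}$ ($d = \frac{1}{2 \left(225 + 186631\right)} = \frac{1}{2 \cdot 186856} = \frac{1}{2} \cdot \frac{1}{186856} = \frac{1}{373712} \approx 2.6759 \cdot 10^{-6}$)
$\left(-369551 + d\right) \left(403008 - 12367\right) = \left(-369551 + \frac{1}{373712}\right) \left(403008 - 12367\right) = \left(- \frac{138105643311}{373712}\right) 390641 = - \frac{53949726608652351}{373712}$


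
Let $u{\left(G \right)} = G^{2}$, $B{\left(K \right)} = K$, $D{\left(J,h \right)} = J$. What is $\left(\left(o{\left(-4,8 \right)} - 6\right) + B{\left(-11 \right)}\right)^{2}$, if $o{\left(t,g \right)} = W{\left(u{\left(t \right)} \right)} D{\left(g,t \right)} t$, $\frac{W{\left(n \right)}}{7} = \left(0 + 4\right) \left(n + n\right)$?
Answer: $823058721$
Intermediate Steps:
$W{\left(n \right)} = 56 n$ ($W{\left(n \right)} = 7 \left(0 + 4\right) \left(n + n\right) = 7 \cdot 4 \cdot 2 n = 7 \cdot 8 n = 56 n$)
$o{\left(t,g \right)} = 56 g t^{3}$ ($o{\left(t,g \right)} = 56 t^{2} g t = 56 g t^{2} t = 56 g t^{3}$)
$\left(\left(o{\left(-4,8 \right)} - 6\right) + B{\left(-11 \right)}\right)^{2} = \left(\left(56 \cdot 8 \left(-4\right)^{3} - 6\right) - 11\right)^{2} = \left(\left(56 \cdot 8 \left(-64\right) - 6\right) - 11\right)^{2} = \left(\left(-28672 - 6\right) - 11\right)^{2} = \left(-28678 - 11\right)^{2} = \left(-28689\right)^{2} = 823058721$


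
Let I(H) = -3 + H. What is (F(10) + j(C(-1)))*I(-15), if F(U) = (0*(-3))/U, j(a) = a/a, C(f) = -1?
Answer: -18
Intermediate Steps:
j(a) = 1
F(U) = 0 (F(U) = 0/U = 0)
(F(10) + j(C(-1)))*I(-15) = (0 + 1)*(-3 - 15) = 1*(-18) = -18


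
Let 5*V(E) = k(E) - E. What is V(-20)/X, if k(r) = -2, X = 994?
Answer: 9/2485 ≈ 0.0036217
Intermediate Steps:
V(E) = -2/5 - E/5 (V(E) = (-2 - E)/5 = -2/5 - E/5)
V(-20)/X = (-2/5 - 1/5*(-20))/994 = (-2/5 + 4)*(1/994) = (18/5)*(1/994) = 9/2485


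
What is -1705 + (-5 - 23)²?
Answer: -921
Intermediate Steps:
-1705 + (-5 - 23)² = -1705 + (-28)² = -1705 + 784 = -921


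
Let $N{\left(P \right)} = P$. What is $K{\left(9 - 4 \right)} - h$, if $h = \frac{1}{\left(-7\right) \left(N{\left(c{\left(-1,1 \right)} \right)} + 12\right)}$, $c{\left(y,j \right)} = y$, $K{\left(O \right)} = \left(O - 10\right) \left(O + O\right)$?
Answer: $- \frac{3849}{77} \approx -49.987$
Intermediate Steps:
$K{\left(O \right)} = 2 O \left(-10 + O\right)$ ($K{\left(O \right)} = \left(-10 + O\right) 2 O = 2 O \left(-10 + O\right)$)
$h = - \frac{1}{77}$ ($h = \frac{1}{\left(-7\right) \left(-1 + 12\right)} = \frac{1}{\left(-7\right) 11} = \frac{1}{-77} = - \frac{1}{77} \approx -0.012987$)
$K{\left(9 - 4 \right)} - h = 2 \left(9 - 4\right) \left(-10 + \left(9 - 4\right)\right) - - \frac{1}{77} = 2 \cdot 5 \left(-10 + 5\right) + \frac{1}{77} = 2 \cdot 5 \left(-5\right) + \frac{1}{77} = -50 + \frac{1}{77} = - \frac{3849}{77}$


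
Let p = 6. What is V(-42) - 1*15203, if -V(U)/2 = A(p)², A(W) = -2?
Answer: -15211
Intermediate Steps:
V(U) = -8 (V(U) = -2*(-2)² = -2*4 = -8)
V(-42) - 1*15203 = -8 - 1*15203 = -8 - 15203 = -15211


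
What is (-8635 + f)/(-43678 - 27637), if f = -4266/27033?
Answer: 77811407/642619465 ≈ 0.12108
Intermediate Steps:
f = -1422/9011 (f = -4266*1/27033 = -1422/9011 ≈ -0.15781)
(-8635 + f)/(-43678 - 27637) = (-8635 - 1422/9011)/(-43678 - 27637) = -77811407/9011/(-71315) = -77811407/9011*(-1/71315) = 77811407/642619465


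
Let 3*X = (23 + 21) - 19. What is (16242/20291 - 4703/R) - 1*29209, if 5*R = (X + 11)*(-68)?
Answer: -2336033719093/80027704 ≈ -29190.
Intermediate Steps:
X = 25/3 (X = ((23 + 21) - 19)/3 = (44 - 19)/3 = (1/3)*25 = 25/3 ≈ 8.3333)
R = -3944/15 (R = ((25/3 + 11)*(-68))/5 = ((58/3)*(-68))/5 = (1/5)*(-3944/3) = -3944/15 ≈ -262.93)
(16242/20291 - 4703/R) - 1*29209 = (16242/20291 - 4703/(-3944/15)) - 1*29209 = (16242*(1/20291) - 4703*(-15/3944)) - 29209 = (16242/20291 + 70545/3944) - 29209 = 1495487043/80027704 - 29209 = -2336033719093/80027704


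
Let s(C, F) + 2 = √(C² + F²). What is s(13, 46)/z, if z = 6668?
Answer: -1/3334 + √2285/6668 ≈ 0.0068689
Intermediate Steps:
s(C, F) = -2 + √(C² + F²)
s(13, 46)/z = (-2 + √(13² + 46²))/6668 = (-2 + √(169 + 2116))*(1/6668) = (-2 + √2285)*(1/6668) = -1/3334 + √2285/6668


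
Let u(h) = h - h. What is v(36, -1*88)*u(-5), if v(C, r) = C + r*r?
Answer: 0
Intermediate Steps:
u(h) = 0
v(C, r) = C + r**2
v(36, -1*88)*u(-5) = (36 + (-1*88)**2)*0 = (36 + (-88)**2)*0 = (36 + 7744)*0 = 7780*0 = 0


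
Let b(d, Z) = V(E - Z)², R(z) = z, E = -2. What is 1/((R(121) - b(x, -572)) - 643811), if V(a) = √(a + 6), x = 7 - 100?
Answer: -1/644266 ≈ -1.5522e-6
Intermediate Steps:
x = -93
V(a) = √(6 + a)
b(d, Z) = 4 - Z (b(d, Z) = (√(6 + (-2 - Z)))² = (√(4 - Z))² = 4 - Z)
1/((R(121) - b(x, -572)) - 643811) = 1/((121 - (4 - 1*(-572))) - 643811) = 1/((121 - (4 + 572)) - 643811) = 1/((121 - 1*576) - 643811) = 1/((121 - 576) - 643811) = 1/(-455 - 643811) = 1/(-644266) = -1/644266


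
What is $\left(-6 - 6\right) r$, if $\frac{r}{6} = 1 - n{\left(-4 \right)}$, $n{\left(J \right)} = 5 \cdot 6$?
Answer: $2088$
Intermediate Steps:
$n{\left(J \right)} = 30$
$r = -174$ ($r = 6 \left(1 - 30\right) = 6 \left(-29\right) = -174$)
$\left(-6 - 6\right) r = \left(-6 - 6\right) \left(-174\right) = \left(-12\right) \left(-174\right) = 2088$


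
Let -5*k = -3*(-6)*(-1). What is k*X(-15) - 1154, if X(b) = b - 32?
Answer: -6616/5 ≈ -1323.2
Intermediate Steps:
k = 18/5 (k = -(-3*(-6))*(-1)/5 = -18*(-1)/5 = -1/5*(-18) = 18/5 ≈ 3.6000)
X(b) = -32 + b
k*X(-15) - 1154 = 18*(-32 - 15)/5 - 1154 = (18/5)*(-47) - 1154 = -846/5 - 1154 = -6616/5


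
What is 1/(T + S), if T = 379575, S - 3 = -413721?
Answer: -1/34143 ≈ -2.9289e-5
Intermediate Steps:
S = -413718 (S = 3 - 413721 = -413718)
1/(T + S) = 1/(379575 - 413718) = 1/(-34143) = -1/34143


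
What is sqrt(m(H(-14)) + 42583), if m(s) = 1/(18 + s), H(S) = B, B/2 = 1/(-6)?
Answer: sqrt(119615806)/53 ≈ 206.36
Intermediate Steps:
B = -1/3 (B = 2/(-6) = 2*(-1/6) = -1/3 ≈ -0.33333)
H(S) = -1/3
sqrt(m(H(-14)) + 42583) = sqrt(1/(18 - 1/3) + 42583) = sqrt(1/(53/3) + 42583) = sqrt(3/53 + 42583) = sqrt(2256902/53) = sqrt(119615806)/53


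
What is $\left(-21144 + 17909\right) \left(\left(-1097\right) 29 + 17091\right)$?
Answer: $47625670$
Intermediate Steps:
$\left(-21144 + 17909\right) \left(\left(-1097\right) 29 + 17091\right) = - 3235 \left(-31813 + 17091\right) = \left(-3235\right) \left(-14722\right) = 47625670$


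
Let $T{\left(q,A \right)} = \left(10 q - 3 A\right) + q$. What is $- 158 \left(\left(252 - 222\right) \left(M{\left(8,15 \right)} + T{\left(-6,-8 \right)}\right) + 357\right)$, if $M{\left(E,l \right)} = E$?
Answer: $104754$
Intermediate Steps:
$T{\left(q,A \right)} = - 3 A + 11 q$ ($T{\left(q,A \right)} = \left(- 3 A + 10 q\right) + q = - 3 A + 11 q$)
$- 158 \left(\left(252 - 222\right) \left(M{\left(8,15 \right)} + T{\left(-6,-8 \right)}\right) + 357\right) = - 158 \left(\left(252 - 222\right) \left(8 + \left(\left(-3\right) \left(-8\right) + 11 \left(-6\right)\right)\right) + 357\right) = - 158 \left(30 \left(8 + \left(24 - 66\right)\right) + 357\right) = - 158 \left(30 \left(8 - 42\right) + 357\right) = - 158 \left(30 \left(-34\right) + 357\right) = - 158 \left(-1020 + 357\right) = \left(-158\right) \left(-663\right) = 104754$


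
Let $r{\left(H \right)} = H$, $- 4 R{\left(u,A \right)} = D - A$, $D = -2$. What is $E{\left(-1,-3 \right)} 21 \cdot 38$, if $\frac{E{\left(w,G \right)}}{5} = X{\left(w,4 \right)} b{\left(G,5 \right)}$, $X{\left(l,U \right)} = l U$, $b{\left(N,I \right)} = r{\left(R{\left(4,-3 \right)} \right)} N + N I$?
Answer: $227430$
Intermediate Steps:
$R{\left(u,A \right)} = \frac{1}{2} + \frac{A}{4}$ ($R{\left(u,A \right)} = - \frac{-2 - A}{4} = \frac{1}{2} + \frac{A}{4}$)
$b{\left(N,I \right)} = - \frac{N}{4} + I N$ ($b{\left(N,I \right)} = \left(\frac{1}{2} + \frac{1}{4} \left(-3\right)\right) N + N I = \left(\frac{1}{2} - \frac{3}{4}\right) N + I N = - \frac{N}{4} + I N$)
$X{\left(l,U \right)} = U l$
$E{\left(w,G \right)} = 95 G w$ ($E{\left(w,G \right)} = 5 \cdot 4 w G \left(- \frac{1}{4} + 5\right) = 5 \cdot 4 w G \frac{19}{4} = 5 \cdot 4 w \frac{19 G}{4} = 5 \cdot 19 G w = 95 G w$)
$E{\left(-1,-3 \right)} 21 \cdot 38 = 95 \left(-3\right) \left(-1\right) 21 \cdot 38 = 285 \cdot 21 \cdot 38 = 5985 \cdot 38 = 227430$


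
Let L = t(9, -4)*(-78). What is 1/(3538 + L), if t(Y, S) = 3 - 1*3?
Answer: 1/3538 ≈ 0.00028265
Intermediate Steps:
t(Y, S) = 0 (t(Y, S) = 3 - 3 = 0)
L = 0 (L = 0*(-78) = 0)
1/(3538 + L) = 1/(3538 + 0) = 1/3538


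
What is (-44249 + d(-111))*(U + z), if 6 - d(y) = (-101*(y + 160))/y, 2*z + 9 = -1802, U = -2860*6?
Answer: 88808588891/111 ≈ 8.0008e+8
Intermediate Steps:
U = -17160
z = -1811/2 (z = -9/2 + (1/2)*(-1802) = -9/2 - 901 = -1811/2 ≈ -905.50)
d(y) = 6 - (-16160 - 101*y)/y (d(y) = 6 - (-101*(y + 160))/y = 6 - (-101*(160 + y))/y = 6 - (-16160 - 101*y)/y)
(-44249 + d(-111))*(U + z) = (-44249 + (107 + 16160/(-111)))*(-17160 - 1811/2) = (-44249 + (107 + 16160*(-1/111)))*(-36131/2) = (-44249 + (107 - 16160/111))*(-36131/2) = (-44249 - 4283/111)*(-36131/2) = -4915922/111*(-36131/2) = 88808588891/111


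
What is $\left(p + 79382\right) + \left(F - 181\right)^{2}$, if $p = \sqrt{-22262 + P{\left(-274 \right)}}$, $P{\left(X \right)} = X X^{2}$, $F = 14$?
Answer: $107271 + i \sqrt{20593086} \approx 1.0727 \cdot 10^{5} + 4538.0 i$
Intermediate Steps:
$P{\left(X \right)} = X^{3}$
$p = i \sqrt{20593086}$ ($p = \sqrt{-22262 + \left(-274\right)^{3}} = \sqrt{-22262 - 20570824} = \sqrt{-20593086} = i \sqrt{20593086} \approx 4538.0 i$)
$\left(p + 79382\right) + \left(F - 181\right)^{2} = \left(i \sqrt{20593086} + 79382\right) + \left(14 - 181\right)^{2} = \left(79382 + i \sqrt{20593086}\right) + \left(-167\right)^{2} = \left(79382 + i \sqrt{20593086}\right) + 27889 = 107271 + i \sqrt{20593086}$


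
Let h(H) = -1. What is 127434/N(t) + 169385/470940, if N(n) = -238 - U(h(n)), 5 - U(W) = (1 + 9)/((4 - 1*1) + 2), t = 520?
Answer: -11994589235/22699308 ≈ -528.41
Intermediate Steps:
U(W) = 3 (U(W) = 5 - (1 + 9)/((4 - 1*1) + 2) = 5 - 10/((4 - 1) + 2) = 5 - 10/(3 + 2) = 5 - 10/5 = 5 - 1*2 = 5 - 2 = 3)
N(n) = -241 (N(n) = -238 - 1*3 = -238 - 3 = -241)
127434/N(t) + 169385/470940 = 127434/(-241) + 169385/470940 = 127434*(-1/241) + 169385*(1/470940) = -127434/241 + 33877/94188 = -11994589235/22699308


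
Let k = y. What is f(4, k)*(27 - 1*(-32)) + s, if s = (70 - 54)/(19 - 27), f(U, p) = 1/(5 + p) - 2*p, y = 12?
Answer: -24047/17 ≈ -1414.5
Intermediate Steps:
k = 12
s = -2 (s = 16/(-8) = 16*(-1/8) = -2)
f(4, k)*(27 - 1*(-32)) + s = ((1 - 10*12 - 2*12**2)/(5 + 12))*(27 - 1*(-32)) - 2 = ((1 - 120 - 2*144)/17)*(27 + 32) - 2 = ((1 - 120 - 288)/17)*59 - 2 = ((1/17)*(-407))*59 - 2 = -407/17*59 - 2 = -24013/17 - 2 = -24047/17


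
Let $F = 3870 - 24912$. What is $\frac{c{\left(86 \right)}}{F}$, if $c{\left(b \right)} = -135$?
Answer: $\frac{15}{2338} \approx 0.0064157$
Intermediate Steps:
$F = -21042$
$\frac{c{\left(86 \right)}}{F} = - \frac{135}{-21042} = \left(-135\right) \left(- \frac{1}{21042}\right) = \frac{15}{2338}$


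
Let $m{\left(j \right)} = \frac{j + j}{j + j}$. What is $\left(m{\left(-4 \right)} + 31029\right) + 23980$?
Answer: $55010$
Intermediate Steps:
$m{\left(j \right)} = 1$ ($m{\left(j \right)} = \frac{2 j}{2 j} = 2 j \frac{1}{2 j} = 1$)
$\left(m{\left(-4 \right)} + 31029\right) + 23980 = \left(1 + 31029\right) + 23980 = 31030 + 23980 = 55010$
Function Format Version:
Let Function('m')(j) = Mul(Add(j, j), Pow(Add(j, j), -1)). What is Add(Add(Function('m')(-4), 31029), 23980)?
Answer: 55010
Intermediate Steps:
Function('m')(j) = 1 (Function('m')(j) = Mul(Mul(2, j), Pow(Mul(2, j), -1)) = Mul(Mul(2, j), Mul(Rational(1, 2), Pow(j, -1))) = 1)
Add(Add(Function('m')(-4), 31029), 23980) = Add(Add(1, 31029), 23980) = Add(31030, 23980) = 55010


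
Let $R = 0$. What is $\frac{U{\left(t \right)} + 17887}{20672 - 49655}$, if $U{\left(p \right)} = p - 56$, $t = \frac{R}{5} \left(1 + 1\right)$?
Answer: $- \frac{17831}{28983} \approx -0.61522$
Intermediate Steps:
$t = 0$ ($t = \frac{0}{5} \left(1 + 1\right) = 0 \cdot \frac{1}{5} \cdot 2 = 0 \cdot 2 = 0$)
$U{\left(p \right)} = -56 + p$ ($U{\left(p \right)} = p - 56 = -56 + p$)
$\frac{U{\left(t \right)} + 17887}{20672 - 49655} = \frac{\left(-56 + 0\right) + 17887}{20672 - 49655} = \frac{-56 + 17887}{-28983} = 17831 \left(- \frac{1}{28983}\right) = - \frac{17831}{28983}$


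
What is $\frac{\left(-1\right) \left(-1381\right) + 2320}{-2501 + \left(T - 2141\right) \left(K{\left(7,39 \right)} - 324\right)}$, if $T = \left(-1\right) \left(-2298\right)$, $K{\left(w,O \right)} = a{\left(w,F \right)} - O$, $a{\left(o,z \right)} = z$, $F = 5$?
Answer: $- \frac{3701}{58707} \approx -0.063042$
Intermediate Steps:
$K{\left(w,O \right)} = 5 - O$
$T = 2298$
$\frac{\left(-1\right) \left(-1381\right) + 2320}{-2501 + \left(T - 2141\right) \left(K{\left(7,39 \right)} - 324\right)} = \frac{\left(-1\right) \left(-1381\right) + 2320}{-2501 + \left(2298 - 2141\right) \left(\left(5 - 39\right) - 324\right)} = \frac{1381 + 2320}{-2501 + 157 \left(\left(5 - 39\right) - 324\right)} = \frac{3701}{-2501 + 157 \left(-34 - 324\right)} = \frac{3701}{-2501 + 157 \left(-358\right)} = \frac{3701}{-2501 - 56206} = \frac{3701}{-58707} = 3701 \left(- \frac{1}{58707}\right) = - \frac{3701}{58707}$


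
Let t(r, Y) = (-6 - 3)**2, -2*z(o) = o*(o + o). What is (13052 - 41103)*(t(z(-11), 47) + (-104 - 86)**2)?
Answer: -1014913231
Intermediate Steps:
z(o) = -o**2 (z(o) = -o*(o + o)/2 = -o*2*o/2 = -o**2)
t(r, Y) = 81 (t(r, Y) = (-9)**2 = 81)
(13052 - 41103)*(t(z(-11), 47) + (-104 - 86)**2) = (13052 - 41103)*(81 + (-104 - 86)**2) = -28051*(81 + (-190)**2) = -28051*(81 + 36100) = -28051*36181 = -1014913231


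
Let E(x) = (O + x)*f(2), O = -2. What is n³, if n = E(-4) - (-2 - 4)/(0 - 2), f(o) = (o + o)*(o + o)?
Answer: -970299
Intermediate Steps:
f(o) = 4*o² (f(o) = (2*o)*(2*o) = 4*o²)
E(x) = -32 + 16*x (E(x) = (-2 + x)*(4*2²) = (-2 + x)*(4*4) = (-2 + x)*16 = -32 + 16*x)
n = -99 (n = (-32 + 16*(-4)) - (-2 - 4)/(0 - 2) = (-32 - 64) - (-6)/(-2) = -96 - (-6)*(-1)/2 = -96 - 1*3 = -96 - 3 = -99)
n³ = (-99)³ = -970299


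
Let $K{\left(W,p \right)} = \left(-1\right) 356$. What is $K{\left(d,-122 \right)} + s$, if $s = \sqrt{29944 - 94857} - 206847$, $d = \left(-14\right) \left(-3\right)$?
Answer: $-207203 + i \sqrt{64913} \approx -2.072 \cdot 10^{5} + 254.78 i$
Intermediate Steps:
$d = 42$
$s = -206847 + i \sqrt{64913}$ ($s = \sqrt{-64913} - 206847 = i \sqrt{64913} - 206847 = -206847 + i \sqrt{64913} \approx -2.0685 \cdot 10^{5} + 254.78 i$)
$K{\left(W,p \right)} = -356$
$K{\left(d,-122 \right)} + s = -356 - \left(206847 - i \sqrt{64913}\right) = -207203 + i \sqrt{64913}$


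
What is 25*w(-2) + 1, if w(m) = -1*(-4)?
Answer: 101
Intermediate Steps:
w(m) = 4
25*w(-2) + 1 = 25*4 + 1 = 100 + 1 = 101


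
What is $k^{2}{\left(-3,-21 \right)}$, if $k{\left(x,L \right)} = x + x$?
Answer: $36$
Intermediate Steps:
$k{\left(x,L \right)} = 2 x$
$k^{2}{\left(-3,-21 \right)} = \left(2 \left(-3\right)\right)^{2} = \left(-6\right)^{2} = 36$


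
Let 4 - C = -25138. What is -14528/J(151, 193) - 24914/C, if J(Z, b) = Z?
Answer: -184512495/1898221 ≈ -97.203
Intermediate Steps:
C = 25142 (C = 4 - 1*(-25138) = 4 + 25138 = 25142)
-14528/J(151, 193) - 24914/C = -14528/151 - 24914/25142 = -14528*1/151 - 24914*1/25142 = -14528/151 - 12457/12571 = -184512495/1898221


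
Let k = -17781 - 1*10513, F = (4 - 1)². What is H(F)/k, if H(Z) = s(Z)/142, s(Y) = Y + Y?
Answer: -9/2008874 ≈ -4.4801e-6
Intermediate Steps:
s(Y) = 2*Y
F = 9 (F = 3² = 9)
H(Z) = Z/71 (H(Z) = (2*Z)/142 = (2*Z)*(1/142) = Z/71)
k = -28294 (k = -17781 - 10513 = -28294)
H(F)/k = ((1/71)*9)/(-28294) = (9/71)*(-1/28294) = -9/2008874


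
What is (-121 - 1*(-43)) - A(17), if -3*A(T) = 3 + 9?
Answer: -74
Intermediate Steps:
A(T) = -4 (A(T) = -(3 + 9)/3 = -⅓*12 = -4)
(-121 - 1*(-43)) - A(17) = (-121 - 1*(-43)) - 1*(-4) = (-121 + 43) + 4 = -78 + 4 = -74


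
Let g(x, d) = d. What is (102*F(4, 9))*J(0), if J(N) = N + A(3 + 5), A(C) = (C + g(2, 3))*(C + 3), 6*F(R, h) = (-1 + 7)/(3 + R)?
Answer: 12342/7 ≈ 1763.1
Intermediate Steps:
F(R, h) = 1/(3 + R) (F(R, h) = ((-1 + 7)/(3 + R))/6 = (6/(3 + R))/6 = 1/(3 + R))
A(C) = (3 + C)**2 (A(C) = (C + 3)*(C + 3) = (3 + C)*(3 + C) = (3 + C)**2)
J(N) = 121 + N (J(N) = N + (9 + (3 + 5)**2 + 6*(3 + 5)) = N + (9 + 8**2 + 6*8) = N + (9 + 64 + 48) = N + 121 = 121 + N)
(102*F(4, 9))*J(0) = (102/(3 + 4))*(121 + 0) = (102/7)*121 = 12342/7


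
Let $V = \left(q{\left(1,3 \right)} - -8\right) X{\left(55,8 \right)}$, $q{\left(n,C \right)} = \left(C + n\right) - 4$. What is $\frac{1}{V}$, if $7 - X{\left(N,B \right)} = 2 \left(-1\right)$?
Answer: $\frac{1}{72} \approx 0.013889$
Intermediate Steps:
$X{\left(N,B \right)} = 9$ ($X{\left(N,B \right)} = 7 - 2 \left(-1\right) = 7 - -2 = 7 + 2 = 9$)
$q{\left(n,C \right)} = -4 + C + n$
$V = 72$ ($V = \left(\left(-4 + 3 + 1\right) - -8\right) 9 = \left(0 + 8\right) 9 = 8 \cdot 9 = 72$)
$\frac{1}{V} = \frac{1}{72}$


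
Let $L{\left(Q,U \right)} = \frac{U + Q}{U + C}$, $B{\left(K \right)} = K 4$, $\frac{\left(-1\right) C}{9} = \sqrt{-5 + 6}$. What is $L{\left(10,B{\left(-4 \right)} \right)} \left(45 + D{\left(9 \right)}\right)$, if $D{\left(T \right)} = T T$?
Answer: $\frac{756}{25} \approx 30.24$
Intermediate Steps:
$D{\left(T \right)} = T^{2}$
$C = -9$ ($C = - 9 \sqrt{-5 + 6} = - 9 \sqrt{1} = \left(-9\right) 1 = -9$)
$B{\left(K \right)} = 4 K$
$L{\left(Q,U \right)} = \frac{Q + U}{-9 + U}$ ($L{\left(Q,U \right)} = \frac{U + Q}{U - 9} = \frac{Q + U}{-9 + U}$)
$L{\left(10,B{\left(-4 \right)} \right)} \left(45 + D{\left(9 \right)}\right) = \frac{10 + 4 \left(-4\right)}{-9 + 4 \left(-4\right)} \left(45 + 9^{2}\right) = \frac{10 - 16}{-9 - 16} \left(45 + 81\right) = \frac{1}{-25} \left(-6\right) 126 = \left(- \frac{1}{25}\right) \left(-6\right) 126 = \frac{6}{25} \cdot 126 = \frac{756}{25}$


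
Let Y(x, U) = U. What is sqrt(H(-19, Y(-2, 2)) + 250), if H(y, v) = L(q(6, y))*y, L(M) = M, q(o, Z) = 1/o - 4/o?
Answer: sqrt(1038)/2 ≈ 16.109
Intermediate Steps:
q(o, Z) = -3/o (q(o, Z) = 1/o - 4/o = -3/o)
H(y, v) = -y/2 (H(y, v) = (-3/6)*y = (-3*1/6)*y = -y/2)
sqrt(H(-19, Y(-2, 2)) + 250) = sqrt(-1/2*(-19) + 250) = sqrt(19/2 + 250) = sqrt(519/2) = sqrt(1038)/2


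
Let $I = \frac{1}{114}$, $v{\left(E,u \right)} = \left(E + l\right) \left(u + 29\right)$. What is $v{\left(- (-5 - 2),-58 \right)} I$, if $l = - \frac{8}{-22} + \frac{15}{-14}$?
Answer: $- \frac{493}{308} \approx -1.6006$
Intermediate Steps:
$l = - \frac{109}{154}$ ($l = \left(-8\right) \left(- \frac{1}{22}\right) + 15 \left(- \frac{1}{14}\right) = \frac{4}{11} - \frac{15}{14} = - \frac{109}{154} \approx -0.70779$)
$v{\left(E,u \right)} = \left(29 + u\right) \left(- \frac{109}{154} + E\right)$ ($v{\left(E,u \right)} = \left(E - \frac{109}{154}\right) \left(u + 29\right) = \left(- \frac{109}{154} + E\right) \left(29 + u\right) = \left(29 + u\right) \left(- \frac{109}{154} + E\right)$)
$I = \frac{1}{114} \approx 0.0087719$
$v{\left(- (-5 - 2),-58 \right)} I = \left(- \frac{3161}{154} + 29 \left(- (-5 - 2)\right) - - \frac{3161}{77} + - (-5 - 2) \left(-58\right)\right) \frac{1}{114} = \left(- \frac{3161}{154} + 29 \left(\left(-1\right) \left(-7\right)\right) + \frac{3161}{77} + \left(-1\right) \left(-7\right) \left(-58\right)\right) \frac{1}{114} = \left(- \frac{3161}{154} + 29 \cdot 7 + \frac{3161}{77} + 7 \left(-58\right)\right) \frac{1}{114} = \left(- \frac{3161}{154} + 203 + \frac{3161}{77} - 406\right) \frac{1}{114} = \left(- \frac{28101}{154}\right) \frac{1}{114} = - \frac{493}{308}$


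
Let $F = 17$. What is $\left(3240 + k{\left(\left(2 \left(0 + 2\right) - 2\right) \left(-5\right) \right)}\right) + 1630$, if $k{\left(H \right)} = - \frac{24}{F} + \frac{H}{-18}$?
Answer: $\frac{744979}{153} \approx 4869.1$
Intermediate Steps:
$k{\left(H \right)} = - \frac{24}{17} - \frac{H}{18}$ ($k{\left(H \right)} = - \frac{24}{17} + \frac{H}{-18} = \left(-24\right) \frac{1}{17} + H \left(- \frac{1}{18}\right) = - \frac{24}{17} - \frac{H}{18}$)
$\left(3240 + k{\left(\left(2 \left(0 + 2\right) - 2\right) \left(-5\right) \right)}\right) + 1630 = \left(3240 - \left(\frac{24}{17} + \frac{\left(2 \left(0 + 2\right) - 2\right) \left(-5\right)}{18}\right)\right) + 1630 = \left(3240 - \left(\frac{24}{17} + \frac{\left(2 \cdot 2 - 2\right) \left(-5\right)}{18}\right)\right) + 1630 = \left(3240 - \left(\frac{24}{17} + \frac{\left(4 - 2\right) \left(-5\right)}{18}\right)\right) + 1630 = \left(3240 - \left(\frac{24}{17} + \frac{2 \left(-5\right)}{18}\right)\right) + 1630 = \left(3240 - \frac{131}{153}\right) + 1630 = \frac{495589}{153} + 1630 = \frac{744979}{153}$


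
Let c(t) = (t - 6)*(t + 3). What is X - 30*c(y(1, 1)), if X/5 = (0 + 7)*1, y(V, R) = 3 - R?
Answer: 635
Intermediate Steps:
c(t) = (-6 + t)*(3 + t)
X = 35 (X = 5*((0 + 7)*1) = 5*(7*1) = 5*7 = 35)
X - 30*c(y(1, 1)) = 35 - 30*(-18 + (3 - 1*1)**2 - 3*(3 - 1*1)) = 35 - 30*(-18 + (3 - 1)**2 - 3*(3 - 1)) = 35 - 30*(-18 + 2**2 - 3*2) = 35 - 30*(-18 + 4 - 6) = 35 - 30*(-20) = 35 + 600 = 635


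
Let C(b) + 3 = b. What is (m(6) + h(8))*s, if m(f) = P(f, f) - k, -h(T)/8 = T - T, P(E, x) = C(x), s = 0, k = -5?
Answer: 0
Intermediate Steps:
C(b) = -3 + b
P(E, x) = -3 + x
h(T) = 0 (h(T) = -8*(T - T) = -8*0 = 0)
m(f) = 2 + f (m(f) = (-3 + f) - 1*(-5) = (-3 + f) + 5 = 2 + f)
(m(6) + h(8))*s = ((2 + 6) + 0)*0 = (8 + 0)*0 = 8*0 = 0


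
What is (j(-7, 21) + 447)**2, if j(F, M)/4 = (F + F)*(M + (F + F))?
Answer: 3025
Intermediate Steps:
j(F, M) = 8*F*(M + 2*F) (j(F, M) = 4*((F + F)*(M + (F + F))) = 4*((2*F)*(M + 2*F)) = 4*(2*F*(M + 2*F)) = 8*F*(M + 2*F))
(j(-7, 21) + 447)**2 = (8*(-7)*(21 + 2*(-7)) + 447)**2 = (8*(-7)*(21 - 14) + 447)**2 = (8*(-7)*7 + 447)**2 = (-392 + 447)**2 = 55**2 = 3025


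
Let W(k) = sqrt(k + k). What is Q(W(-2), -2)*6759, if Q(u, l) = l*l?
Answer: 27036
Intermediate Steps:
W(k) = sqrt(2)*sqrt(k) (W(k) = sqrt(2*k) = sqrt(2)*sqrt(k))
Q(u, l) = l**2
Q(W(-2), -2)*6759 = (-2)**2*6759 = 4*6759 = 27036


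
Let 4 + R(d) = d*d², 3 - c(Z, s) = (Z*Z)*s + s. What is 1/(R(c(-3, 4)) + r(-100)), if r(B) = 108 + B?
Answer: -1/50649 ≈ -1.9744e-5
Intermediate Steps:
c(Z, s) = 3 - s - s*Z² (c(Z, s) = 3 - ((Z*Z)*s + s) = 3 - (Z²*s + s) = 3 - (s*Z² + s) = 3 - (s + s*Z²) = 3 + (-s - s*Z²) = 3 - s - s*Z²)
R(d) = -4 + d³ (R(d) = -4 + d*d² = -4 + d³)
1/(R(c(-3, 4)) + r(-100)) = 1/((-4 + (3 - 1*4 - 1*4*(-3)²)³) + (108 - 100)) = 1/((-4 + (3 - 4 - 1*4*9)³) + 8) = 1/((-4 + (3 - 4 - 36)³) + 8) = 1/((-4 + (-37)³) + 8) = 1/((-4 - 50653) + 8) = 1/(-50657 + 8) = 1/(-50649) = -1/50649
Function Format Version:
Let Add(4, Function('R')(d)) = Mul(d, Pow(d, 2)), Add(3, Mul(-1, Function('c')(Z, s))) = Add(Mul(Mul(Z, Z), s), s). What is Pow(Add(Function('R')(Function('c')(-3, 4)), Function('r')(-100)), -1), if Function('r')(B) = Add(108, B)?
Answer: Rational(-1, 50649) ≈ -1.9744e-5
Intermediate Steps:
Function('c')(Z, s) = Add(3, Mul(-1, s), Mul(-1, s, Pow(Z, 2))) (Function('c')(Z, s) = Add(3, Mul(-1, Add(Mul(Mul(Z, Z), s), s))) = Add(3, Mul(-1, Add(Mul(Pow(Z, 2), s), s))) = Add(3, Mul(-1, Add(Mul(s, Pow(Z, 2)), s))) = Add(3, Mul(-1, Add(s, Mul(s, Pow(Z, 2))))) = Add(3, Add(Mul(-1, s), Mul(-1, s, Pow(Z, 2)))) = Add(3, Mul(-1, s), Mul(-1, s, Pow(Z, 2))))
Function('R')(d) = Add(-4, Pow(d, 3)) (Function('R')(d) = Add(-4, Mul(d, Pow(d, 2))) = Add(-4, Pow(d, 3)))
Pow(Add(Function('R')(Function('c')(-3, 4)), Function('r')(-100)), -1) = Pow(Add(Add(-4, Pow(Add(3, Mul(-1, 4), Mul(-1, 4, Pow(-3, 2))), 3)), Add(108, -100)), -1) = Pow(Add(Add(-4, Pow(Add(3, -4, Mul(-1, 4, 9)), 3)), 8), -1) = Pow(Add(Add(-4, Pow(Add(3, -4, -36), 3)), 8), -1) = Pow(Add(Add(-4, Pow(-37, 3)), 8), -1) = Pow(Add(Add(-4, -50653), 8), -1) = Pow(Add(-50657, 8), -1) = Pow(-50649, -1) = Rational(-1, 50649)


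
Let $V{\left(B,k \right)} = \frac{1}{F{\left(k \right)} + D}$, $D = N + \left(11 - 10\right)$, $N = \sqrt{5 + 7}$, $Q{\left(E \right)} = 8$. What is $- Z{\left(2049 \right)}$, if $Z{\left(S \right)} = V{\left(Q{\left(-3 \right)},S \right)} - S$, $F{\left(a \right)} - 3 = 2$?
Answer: $\frac{8195}{4} + \frac{\sqrt{3}}{12} \approx 2048.9$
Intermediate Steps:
$N = 2 \sqrt{3}$ ($N = \sqrt{12} = 2 \sqrt{3} \approx 3.4641$)
$F{\left(a \right)} = 5$ ($F{\left(a \right)} = 3 + 2 = 5$)
$D = 1 + 2 \sqrt{3}$ ($D = 2 \sqrt{3} + \left(11 - 10\right) = 2 \sqrt{3} + 1 = 1 + 2 \sqrt{3} \approx 4.4641$)
$V{\left(B,k \right)} = \frac{1}{6 + 2 \sqrt{3}}$ ($V{\left(B,k \right)} = \frac{1}{5 + \left(1 + 2 \sqrt{3}\right)} = \frac{1}{6 + 2 \sqrt{3}}$)
$Z{\left(S \right)} = \frac{1}{4} - S - \frac{\sqrt{3}}{12}$ ($Z{\left(S \right)} = \left(\frac{1}{4} - \frac{\sqrt{3}}{12}\right) - S = \frac{1}{4} - S - \frac{\sqrt{3}}{12}$)
$- Z{\left(2049 \right)} = - (\frac{1}{4} - 2049 - \frac{\sqrt{3}}{12}) = - (- \frac{8195}{4} - \frac{\sqrt{3}}{12}) = \frac{8195}{4} + \frac{\sqrt{3}}{12}$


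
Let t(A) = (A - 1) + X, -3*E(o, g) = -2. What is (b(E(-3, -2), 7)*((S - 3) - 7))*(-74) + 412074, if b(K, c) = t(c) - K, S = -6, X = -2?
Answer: 1248062/3 ≈ 4.1602e+5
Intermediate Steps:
E(o, g) = ⅔ (E(o, g) = -⅓*(-2) = ⅔)
t(A) = -3 + A (t(A) = (A - 1) - 2 = (-1 + A) - 2 = -3 + A)
b(K, c) = -3 + c - K (b(K, c) = (-3 + c) - K = -3 + c - K)
(b(E(-3, -2), 7)*((S - 3) - 7))*(-74) + 412074 = ((-3 + 7 - 1*⅔)*((-6 - 3) - 7))*(-74) + 412074 = ((-3 + 7 - ⅔)*(-9 - 7))*(-74) + 412074 = ((10/3)*(-16))*(-74) + 412074 = -160/3*(-74) + 412074 = 11840/3 + 412074 = 1248062/3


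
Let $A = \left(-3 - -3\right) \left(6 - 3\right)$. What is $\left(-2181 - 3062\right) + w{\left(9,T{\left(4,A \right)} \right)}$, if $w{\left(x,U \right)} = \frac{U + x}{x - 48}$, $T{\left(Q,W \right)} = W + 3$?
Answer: $- \frac{68163}{13} \approx -5243.3$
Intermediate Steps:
$A = 0$ ($A = \left(-3 + 3\right) 3 = 0 \cdot 3 = 0$)
$T{\left(Q,W \right)} = 3 + W$
$w{\left(x,U \right)} = \frac{U + x}{-48 + x}$
$\left(-2181 - 3062\right) + w{\left(9,T{\left(4,A \right)} \right)} = \left(-2181 - 3062\right) + \frac{\left(3 + 0\right) + 9}{-48 + 9} = -5243 + \frac{3 + 9}{-39} = -5243 - \frac{4}{13} = - \frac{68163}{13}$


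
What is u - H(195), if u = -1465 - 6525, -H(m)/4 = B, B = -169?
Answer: -8666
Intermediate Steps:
H(m) = 676 (H(m) = -4*(-169) = 676)
u = -7990
u - H(195) = -7990 - 1*676 = -7990 - 676 = -8666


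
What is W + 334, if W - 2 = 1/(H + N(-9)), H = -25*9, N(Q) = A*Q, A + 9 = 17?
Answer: 99791/297 ≈ 336.00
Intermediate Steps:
A = 8 (A = -9 + 17 = 8)
N(Q) = 8*Q
H = -225
W = 593/297 (W = 2 + 1/(-225 + 8*(-9)) = 2 + 1/(-225 - 72) = 2 + 1/(-297) = 2 - 1/297 = 593/297 ≈ 1.9966)
W + 334 = 593/297 + 334 = 99791/297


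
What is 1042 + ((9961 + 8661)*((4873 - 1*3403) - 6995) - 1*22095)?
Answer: -102907603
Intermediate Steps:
1042 + ((9961 + 8661)*((4873 - 1*3403) - 6995) - 1*22095) = 1042 + (18622*((4873 - 3403) - 6995) - 22095) = 1042 + (18622*(1470 - 6995) - 22095) = 1042 + (18622*(-5525) - 22095) = 1042 + (-102886550 - 22095) = 1042 - 102908645 = -102907603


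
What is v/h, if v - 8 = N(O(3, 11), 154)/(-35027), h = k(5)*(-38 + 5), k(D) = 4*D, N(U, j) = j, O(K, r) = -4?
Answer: -46677/3852970 ≈ -0.012115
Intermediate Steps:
h = -660 (h = (4*5)*(-38 + 5) = 20*(-33) = -660)
v = 280062/35027 (v = 8 + 154/(-35027) = 8 + 154*(-1/35027) = 8 - 154/35027 = 280062/35027 ≈ 7.9956)
v/h = (280062/35027)/(-660) = (280062/35027)*(-1/660) = -46677/3852970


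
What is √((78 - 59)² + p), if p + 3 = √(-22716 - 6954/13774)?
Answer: √(16980215302 + 6887*I*√1077461294703)/6887 ≈ 19.319 + 3.9009*I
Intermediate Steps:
p = -3 + I*√1077461294703/6887 (p = -3 + √(-22716 - 6954/13774) = -3 + √(-22716 - 6954*1/13774) = -3 + √(-22716 - 3477/6887) = -3 + √(-156448569/6887) = -3 + I*√1077461294703/6887 ≈ -3.0 + 150.72*I)
√((78 - 59)² + p) = √((78 - 59)² + (-3 + I*√1077461294703/6887)) = √(19² + (-3 + I*√1077461294703/6887)) = √(361 + (-3 + I*√1077461294703/6887)) = √(358 + I*√1077461294703/6887)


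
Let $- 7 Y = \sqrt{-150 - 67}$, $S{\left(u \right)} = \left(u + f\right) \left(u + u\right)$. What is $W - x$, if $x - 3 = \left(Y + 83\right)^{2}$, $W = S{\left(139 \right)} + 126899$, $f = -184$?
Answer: $\frac{752510}{7} + \frac{166 i \sqrt{217}}{7} \approx 1.075 \cdot 10^{5} + 349.33 i$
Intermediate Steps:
$S{\left(u \right)} = 2 u \left(-184 + u\right)$ ($S{\left(u \right)} = \left(u - 184\right) \left(u + u\right) = \left(-184 + u\right) 2 u = 2 u \left(-184 + u\right)$)
$Y = - \frac{i \sqrt{217}}{7}$ ($Y = - \frac{\sqrt{-150 - 67}}{7} = - \frac{\sqrt{-217}}{7} = - \frac{i \sqrt{217}}{7} \approx - 2.1044 i$)
$W = 114389$ ($W = 2 \cdot 139 \left(-184 + 139\right) + 126899 = 2 \cdot 139 \left(-45\right) + 126899 = -12510 + 126899 = 114389$)
$x = 3 + \left(83 - \frac{i \sqrt{217}}{7}\right)^{2}$ ($x = 3 + \left(- \frac{i \sqrt{217}}{7} + 83\right)^{2} = 3 + \left(83 - \frac{i \sqrt{217}}{7}\right)^{2} \approx 6887.6 - 349.33 i$)
$W - x = 114389 - \left(\frac{48213}{7} - \frac{166 i \sqrt{217}}{7}\right) = \frac{752510}{7} + \frac{166 i \sqrt{217}}{7}$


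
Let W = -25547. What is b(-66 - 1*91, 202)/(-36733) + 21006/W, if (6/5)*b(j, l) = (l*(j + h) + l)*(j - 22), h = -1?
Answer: -364878247399/2815253853 ≈ -129.61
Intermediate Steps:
b(j, l) = 5*(-22 + j)*(l + l*(-1 + j))/6 (b(j, l) = 5*((l*(j - 1) + l)*(j - 22))/6 = 5*((l*(-1 + j) + l)*(-22 + j))/6 = 5*((l + l*(-1 + j))*(-22 + j))/6 = 5*((-22 + j)*(l + l*(-1 + j)))/6 = 5*(-22 + j)*(l + l*(-1 + j))/6)
b(-66 - 1*91, 202)/(-36733) + 21006/W = ((5/6)*(-66 - 1*91)*202*(-22 + (-66 - 1*91)))/(-36733) + 21006/(-25547) = ((5/6)*(-66 - 91)*202*(-22 + (-66 - 91)))*(-1/36733) + 21006*(-1/25547) = ((5/6)*(-157)*202*(-22 - 157))*(-1/36733) - 21006/25547 = ((5/6)*(-157)*202*(-179))*(-1/36733) - 21006/25547 = (14192015/3)*(-1/36733) - 21006/25547 = -14192015/110199 - 21006/25547 = -364878247399/2815253853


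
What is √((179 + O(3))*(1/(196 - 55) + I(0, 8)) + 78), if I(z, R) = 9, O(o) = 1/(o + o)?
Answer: √33634093/141 ≈ 41.131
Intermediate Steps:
O(o) = 1/(2*o)
√((179 + O(3))*(1/(196 - 55) + I(0, 8)) + 78) = √((179 + (½)/3)*(1/(196 - 55) + 9) + 78) = √((179 + (½)*(⅓))*(1/141 + 9) + 78) = √((179 + ⅙)*(1/141 + 9) + 78) = √((1075/6)*(1270/141) + 78) = √(682625/423 + 78) = √(715619/423) = √33634093/141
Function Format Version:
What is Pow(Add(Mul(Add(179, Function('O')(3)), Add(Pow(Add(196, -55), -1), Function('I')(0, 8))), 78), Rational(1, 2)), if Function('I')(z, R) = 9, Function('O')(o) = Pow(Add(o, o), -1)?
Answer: Mul(Rational(1, 141), Pow(33634093, Rational(1, 2))) ≈ 41.131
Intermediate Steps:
Function('O')(o) = Mul(Rational(1, 2), Pow(o, -1)) (Function('O')(o) = Pow(Mul(2, o), -1) = Mul(Rational(1, 2), Pow(o, -1)))
Pow(Add(Mul(Add(179, Function('O')(3)), Add(Pow(Add(196, -55), -1), Function('I')(0, 8))), 78), Rational(1, 2)) = Pow(Add(Mul(Add(179, Mul(Rational(1, 2), Pow(3, -1))), Add(Pow(Add(196, -55), -1), 9)), 78), Rational(1, 2)) = Pow(Add(Mul(Add(179, Mul(Rational(1, 2), Rational(1, 3))), Add(Pow(141, -1), 9)), 78), Rational(1, 2)) = Pow(Add(Mul(Add(179, Rational(1, 6)), Add(Rational(1, 141), 9)), 78), Rational(1, 2)) = Pow(Add(Mul(Rational(1075, 6), Rational(1270, 141)), 78), Rational(1, 2)) = Pow(Add(Rational(682625, 423), 78), Rational(1, 2)) = Pow(Rational(715619, 423), Rational(1, 2)) = Mul(Rational(1, 141), Pow(33634093, Rational(1, 2)))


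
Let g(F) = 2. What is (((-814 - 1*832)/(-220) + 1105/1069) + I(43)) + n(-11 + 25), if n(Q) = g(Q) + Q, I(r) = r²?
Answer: 220306687/117590 ≈ 1873.5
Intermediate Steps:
n(Q) = 2 + Q
(((-814 - 1*832)/(-220) + 1105/1069) + I(43)) + n(-11 + 25) = (((-814 - 1*832)/(-220) + 1105/1069) + 43²) + (2 + (-11 + 25)) = (((-814 - 832)*(-1/220) + 1105*(1/1069)) + 1849) + (2 + 14) = ((-1646*(-1/220) + 1105/1069) + 1849) + 16 = ((823/110 + 1105/1069) + 1849) + 16 = (1001337/117590 + 1849) + 16 = 218425247/117590 + 16 = 220306687/117590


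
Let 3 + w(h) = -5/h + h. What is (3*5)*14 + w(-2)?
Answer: 415/2 ≈ 207.50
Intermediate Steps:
w(h) = -3 + h - 5/h (w(h) = -3 + (-5/h + h) = -3 + (h - 5/h) = -3 + h - 5/h)
(3*5)*14 + w(-2) = (3*5)*14 + (-3 - 2 - 5/(-2)) = 15*14 + (-3 - 2 - 5*(-½)) = 210 + (-3 - 2 + 5/2) = 210 - 5/2 = 415/2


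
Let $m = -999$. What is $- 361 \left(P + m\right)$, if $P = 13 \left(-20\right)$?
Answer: $454499$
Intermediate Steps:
$P = -260$
$- 361 \left(P + m\right) = - 361 \left(-260 - 999\right) = \left(-361\right) \left(-1259\right) = 454499$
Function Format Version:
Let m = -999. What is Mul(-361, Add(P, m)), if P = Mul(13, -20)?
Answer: 454499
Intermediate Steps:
P = -260
Mul(-361, Add(P, m)) = Mul(-361, Add(-260, -999)) = Mul(-361, -1259) = 454499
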